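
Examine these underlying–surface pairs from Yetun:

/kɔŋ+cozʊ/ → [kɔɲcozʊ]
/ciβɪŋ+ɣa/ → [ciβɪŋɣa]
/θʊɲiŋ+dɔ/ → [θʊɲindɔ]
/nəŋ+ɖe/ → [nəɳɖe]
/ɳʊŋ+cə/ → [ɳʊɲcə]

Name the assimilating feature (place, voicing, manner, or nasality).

Underlying /ŋ/ is realised as [ɲ] next to /c/; /c/ itself does not change.
/ŋ/ is velar while /c/ is palatal; the output [ɲ] is palatal, matching the trigger — so the feature that spreads is place.
The other alternating forms pattern the same way: /ŋ/ → [n] before /d/ (velar → alveolar, matching alveolar); /ŋ/ → [ɳ] before /ɖ/ (velar → retroflex, matching retroflex) — only place changes, and always toward the following segment.
Nothing changes in [ciβɪŋɣa]: there the adjacent consonants already agree in place (/ŋ/ and /ɣ/ are both velar), so this form is consistent with the same rule.

place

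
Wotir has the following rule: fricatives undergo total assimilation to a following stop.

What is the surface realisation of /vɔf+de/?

[vɔdde]

/f/ is the segment targeted by the rule; it sits immediately before /d/, so it assimilates completely and surfaces as [d].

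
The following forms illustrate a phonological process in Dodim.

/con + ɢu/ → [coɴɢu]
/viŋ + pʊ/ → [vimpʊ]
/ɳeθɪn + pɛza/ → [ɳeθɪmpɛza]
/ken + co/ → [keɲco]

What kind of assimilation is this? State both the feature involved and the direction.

regressive place assimilation

Underlying /n/ is realised as [ɴ] next to /ɢ/; /ɢ/ itself does not change.
The change alveolar → uvular matches the place of the following /ɢ/, identifying this as place assimilation.
Manner and voice are unchanged, so the assimilation is partial, not total.
The same holds elsewhere in the data: /ŋ/ → [m] before /p/ (velar → bilabial, matching bilabial); /n/ → [m] before /p/ (alveolar → bilabial, matching bilabial); /n/ → [ɲ] before /c/ (alveolar → palatal, matching palatal) — only place changes, and always toward the following segment.
The trigger is the following segment, so the direction is regressive (anticipatory).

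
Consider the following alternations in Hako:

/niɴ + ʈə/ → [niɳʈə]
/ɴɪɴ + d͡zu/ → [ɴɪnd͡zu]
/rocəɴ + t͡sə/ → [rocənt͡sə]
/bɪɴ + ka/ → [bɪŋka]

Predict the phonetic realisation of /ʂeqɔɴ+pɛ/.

[ʂeqɔmpɛ]

The data show regressive place assimilation: /ɴ/ → [ɳ] before /ʈ/; /ɴ/ → [n] before /d͡z/; /ɴ/ → [n] before /t͡s/; /ɴ/ → [ŋ] before /k/. In each pair only place changes, matching the following consonant, while manner and voice stay constant.
/ɴ/ is a voiced uvular nasal. The following trigger /p/ is bilabial, so /ɴ/ must become bilabial as well.
Changing only its place to bilabial gives [m] — the voiced bilabial nasal.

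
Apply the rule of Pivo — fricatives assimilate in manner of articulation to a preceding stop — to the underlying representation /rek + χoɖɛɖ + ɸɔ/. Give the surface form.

[rekqoɖɛɖpɔ]

The rule targets /χ/ (voiceless uvular fricative), which sits after the trigger /k/ (stop).
The voiceless uvular stop is [q], so /χ/ → [q].
The same rule applies at the second boundary: /ɸ/ → [p] next to /ɖ/.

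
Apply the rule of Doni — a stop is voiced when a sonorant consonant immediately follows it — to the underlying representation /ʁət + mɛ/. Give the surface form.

[ʁədmɛ]

The rule targets /t/ (voiceless alveolar stop), which sits before the trigger /m/ (voiced).
The voiced alveolar stop is [d], so /t/ → [d].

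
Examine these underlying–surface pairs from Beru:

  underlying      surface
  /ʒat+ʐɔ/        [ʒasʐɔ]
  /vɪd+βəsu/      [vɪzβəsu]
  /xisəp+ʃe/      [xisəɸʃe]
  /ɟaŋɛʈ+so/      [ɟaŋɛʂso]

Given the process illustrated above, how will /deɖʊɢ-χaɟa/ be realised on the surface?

[deɖʊʁχaɟa]

The data show regressive manner assimilation: /t/ → [s] before /ʐ/; /d/ → [z] before /β/; /p/ → [ɸ] before /ʃ/; /ʈ/ → [ʂ] before /s/. In each pair only manner changes, matching the following consonant, while place and voice stay constant.
/ɢ/ is a voiced uvular stop. The following trigger /χ/ is a fricative, so /ɢ/ must become a fricative as well.
The voiced uvular fricative is [ʁ], so /ɢ/ → [ʁ].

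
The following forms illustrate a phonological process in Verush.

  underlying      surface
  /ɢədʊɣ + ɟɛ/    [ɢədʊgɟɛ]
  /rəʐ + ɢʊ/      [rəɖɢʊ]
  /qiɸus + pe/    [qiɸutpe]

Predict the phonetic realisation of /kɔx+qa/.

[kɔkqa]

The data show regressive manner assimilation: /ɣ/ → [g] before /ɟ/; /ʐ/ → [ɖ] before /ɢ/; /s/ → [t] before /p/. In each pair only manner changes, matching the following consonant, while place and voice stay constant.
/x/ is a voiceless velar fricative. The following trigger /q/ is a stop, so /x/ must become a stop as well.
A voiceless velar stop is [k], so the surface segment is [k].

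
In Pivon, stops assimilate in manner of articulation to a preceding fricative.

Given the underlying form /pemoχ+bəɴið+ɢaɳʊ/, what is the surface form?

[pemoχβəɴiðʁaɳʊ]

The rule targets /b/ (voiced bilabial stop), which sits after the trigger /χ/ (fricative).
Changing only its manner to fricative gives [β] — the voiced bilabial fricative.
At the second juncture, /ɢ/ likewise becomes [ʁ] adjacent to /ð/.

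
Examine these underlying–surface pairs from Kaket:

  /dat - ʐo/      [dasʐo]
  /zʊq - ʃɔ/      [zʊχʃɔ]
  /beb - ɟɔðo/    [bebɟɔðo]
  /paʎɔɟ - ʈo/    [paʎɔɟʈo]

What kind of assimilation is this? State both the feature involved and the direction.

regressive manner assimilation

Comparing underlying and surface forms, /t/ → [s] is the alternation; the neighbouring /ʐ/ is constant.
/t/ is a stop while /ʐ/ is a fricative; the output [s] is a fricative, matching the trigger — so the feature that spreads is manner.
Place and voice are unchanged, so the assimilation is partial, not total.
The other alternating form patterns the same way: /q/ → [χ] before /ʃ/ (stop → fricative, matching a fricative) — only manner changes, and always toward the following segment.
No alternation appears in [bebɟɔðo], [paʎɔɟʈo]: there the adjacent consonants already agree in manner (/b/ and /ɟ/ are both stops; /ɟ/ and /ʈ/ are both stops), so these forms are consistent with the same rule.
The trigger is the following segment, so the direction is regressive (anticipatory).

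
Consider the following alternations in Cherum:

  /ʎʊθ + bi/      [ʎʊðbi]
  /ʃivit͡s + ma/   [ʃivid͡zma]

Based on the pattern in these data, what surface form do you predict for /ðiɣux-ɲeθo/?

The data show regressive voicing assimilation: /θ/ → [ð] before /b/; /t͡s/ → [d͡z] before /m/. In each pair only voicing changes, matching the following consonant, while place and manner stay constant.
The rule targets /x/ (voiceless velar fricative), which sits before the trigger /ɲ/ (voiced).
A voiced velar fricative is [ɣ], so the surface segment is [ɣ].

[ðiɣuɣɲeθo]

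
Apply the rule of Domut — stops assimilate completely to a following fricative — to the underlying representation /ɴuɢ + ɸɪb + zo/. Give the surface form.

/ɢ/ is the segment targeted by the rule; it sits immediately before /ɸ/, so it assimilates completely and surfaces as [ɸ].
The same rule applies at the second boundary: /b/ → [z] next to /z/.

[ɴuɸɸɪzzo]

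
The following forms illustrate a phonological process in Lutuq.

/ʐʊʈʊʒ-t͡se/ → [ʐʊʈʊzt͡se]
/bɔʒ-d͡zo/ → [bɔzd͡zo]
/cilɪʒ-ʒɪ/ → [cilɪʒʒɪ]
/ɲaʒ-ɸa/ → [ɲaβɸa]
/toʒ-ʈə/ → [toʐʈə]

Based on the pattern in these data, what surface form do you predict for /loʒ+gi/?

The data show regressive place assimilation: /ʒ/ → [z] before /t͡s/; /ʒ/ → [z] before /d͡z/; /ʒ/ → [β] before /ɸ/; /ʒ/ → [ʐ] before /ʈ/. In each pair only place changes, matching the following consonant, while manner and voice stay constant.
No alternation appears in [cilɪʒʒɪ]: there the adjacent consonants already agree in place (/ʒ/ and /ʒ/ are both postalveolar), so this form is consistent with the same rule.
The rule targets /ʒ/ (voiced postalveolar fricative), which sits before the trigger /g/ (velar).
Changing only its place to velar gives [ɣ] — the voiced velar fricative.

[loɣgi]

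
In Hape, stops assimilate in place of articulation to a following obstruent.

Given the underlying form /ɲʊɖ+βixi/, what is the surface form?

/ɖ/ is a voiced retroflex stop. The following trigger /β/ is bilabial, so /ɖ/ must become bilabial as well.
The voiced bilabial stop is [b], so /ɖ/ → [b].

[ɲʊbβixi]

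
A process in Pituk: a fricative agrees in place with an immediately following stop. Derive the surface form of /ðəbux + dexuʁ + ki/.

/x/ is a voiceless velar fricative. The following trigger /d/ is alveolar, so /x/ must become alveolar as well.
The voiceless alveolar fricative is [s], so /x/ → [s].
The same rule applies at the second boundary: /ʁ/ → [ɣ] next to /k/.

[ðəbusdexuɣki]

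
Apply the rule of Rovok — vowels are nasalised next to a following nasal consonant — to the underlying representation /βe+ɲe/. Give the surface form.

[βẽɲe]

/e/ sits next to the nasal /ɲ/ and is therefore nasalised to [ẽ].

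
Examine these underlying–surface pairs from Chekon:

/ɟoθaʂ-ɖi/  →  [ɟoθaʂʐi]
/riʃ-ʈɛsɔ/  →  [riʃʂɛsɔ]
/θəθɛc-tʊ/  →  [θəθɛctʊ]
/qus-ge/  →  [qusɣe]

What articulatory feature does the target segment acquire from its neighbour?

manner

The segment that alternates is /ɖ/, which surfaces as [ʐ] when adjacent to /ʂ/.
/ɖ/ is a stop while /ʂ/ is a fricative; the output [ʐ] is a fricative, matching the trigger — so the feature that spreads is manner.
The same holds elsewhere in the data: /ʈ/ → [ʂ] after /ʃ/ (stop → fricative, matching a fricative); /g/ → [ɣ] after /s/ (stop → fricative, matching a fricative) — only manner changes, and always toward the preceding segment.
No alternation appears in [θəθɛctʊ]: there the adjacent consonants already agree in manner (/t/ and /c/ are both stops), so this form is consistent with the same rule.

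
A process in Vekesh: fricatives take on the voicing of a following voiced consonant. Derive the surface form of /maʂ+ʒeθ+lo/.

The rule targets /ʂ/ (voiceless retroflex fricative), which sits before the trigger /ʒ/ (voiced).
The voiced retroflex fricative is [ʐ], so /ʂ/ → [ʐ].
The same rule applies at the second boundary: /θ/ → [ð] next to /l/.

[maʐʒeðlo]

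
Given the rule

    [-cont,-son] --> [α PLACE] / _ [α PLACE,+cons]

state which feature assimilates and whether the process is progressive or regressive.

regressive place assimilation

The shared variable α links the value of the place features (abbreviated [PLACE]) on the target to the same value on the neighbouring segment, so place is the feature that assimilates.
Since the environment is written after the underscore, the trigger follows the target; the direction is regressive.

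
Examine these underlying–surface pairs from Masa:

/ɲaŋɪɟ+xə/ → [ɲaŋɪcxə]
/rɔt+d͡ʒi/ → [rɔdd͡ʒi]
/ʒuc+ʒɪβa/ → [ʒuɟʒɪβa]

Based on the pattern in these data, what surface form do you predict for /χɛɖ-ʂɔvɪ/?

[χɛʈʂɔvɪ]

The data show regressive voicing assimilation: /ɟ/ → [c] before /x/; /t/ → [d] before /d͡ʒ/; /c/ → [ɟ] before /ʒ/. In each pair only voicing changes, matching the following consonant, while place and manner stay constant.
The rule targets /ɖ/ (voiced retroflex stop), which sits before the trigger /ʂ/ (voiceless).
Changing only its voicing to voiceless gives [ʈ] — the voiceless retroflex stop.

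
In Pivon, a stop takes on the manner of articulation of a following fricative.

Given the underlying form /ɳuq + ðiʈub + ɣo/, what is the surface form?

[ɳuχðiʈuβɣo]

/q/ is a voiceless uvular stop. The following trigger /ð/ is a fricative, so /q/ must become a fricative as well.
Changing only its manner to fricative gives [χ] — the voiceless uvular fricative.
The same rule applies at the second boundary: /b/ → [β] next to /ɣ/.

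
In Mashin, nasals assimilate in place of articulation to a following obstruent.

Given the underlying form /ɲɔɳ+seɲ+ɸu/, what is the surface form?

[ɲɔnsemɸu]

The rule targets /ɳ/ (voiced retroflex nasal), which sits before the trigger /s/ (alveolar).
The voiced alveolar nasal is [n], so /ɳ/ → [n].
At the second juncture, /ɲ/ likewise becomes [m] adjacent to /ɸ/.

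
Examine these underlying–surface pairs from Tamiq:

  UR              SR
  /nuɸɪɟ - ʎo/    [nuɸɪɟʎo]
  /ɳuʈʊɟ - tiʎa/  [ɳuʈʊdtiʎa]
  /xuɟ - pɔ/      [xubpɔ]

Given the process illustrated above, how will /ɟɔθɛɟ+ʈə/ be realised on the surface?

[ɟɔθɛɖʈə]

The data show regressive place assimilation: /ɟ/ → [d] before /t/; /ɟ/ → [b] before /p/. In each pair only place changes, matching the following consonant, while manner and voice stay constant.
No alternation appears in [nuɸɪɟʎo]: there the adjacent consonants already agree in place (/ɟ/ and /ʎ/ are both palatal), so this form is consistent with the same rule.
The rule targets /ɟ/ (voiced palatal stop), which sits before the trigger /ʈ/ (retroflex).
Changing only its place to retroflex gives [ɖ] — the voiced retroflex stop.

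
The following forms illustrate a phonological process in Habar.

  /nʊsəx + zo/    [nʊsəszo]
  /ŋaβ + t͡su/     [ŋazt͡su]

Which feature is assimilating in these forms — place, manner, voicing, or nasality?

Underlying /x/ is realised as [s] next to /z/; /z/ itself does not change.
/x/ is velar while /z/ is alveolar; the output [s] is alveolar, matching the trigger — so the feature that spreads is place.
The same holds elsewhere in the data: /β/ → [z] before /t͡s/ (bilabial → alveolar, matching alveolar) — only place changes, and always toward the following segment.

place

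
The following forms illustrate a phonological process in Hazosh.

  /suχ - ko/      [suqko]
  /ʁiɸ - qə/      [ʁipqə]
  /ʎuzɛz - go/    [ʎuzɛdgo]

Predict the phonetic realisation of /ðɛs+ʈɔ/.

The data show regressive manner assimilation: /χ/ → [q] before /k/; /ɸ/ → [p] before /q/; /z/ → [d] before /g/. In each pair only manner changes, matching the following consonant, while place and voice stay constant.
/s/ is a voiceless alveolar fricative. The following trigger /ʈ/ is a stop, so /s/ must become a stop as well.
The voiceless alveolar stop is [t], so /s/ → [t].

[ðɛtʈɔ]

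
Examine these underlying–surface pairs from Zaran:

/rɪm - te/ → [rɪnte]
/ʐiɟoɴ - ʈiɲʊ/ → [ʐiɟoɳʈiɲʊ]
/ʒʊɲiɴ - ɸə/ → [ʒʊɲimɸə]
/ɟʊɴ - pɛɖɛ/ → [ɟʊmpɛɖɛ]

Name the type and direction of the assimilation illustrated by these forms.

Underlying /m/ is realised as [n] next to /t/; /t/ itself does not change.
The change bilabial → alveolar matches the place of the following /t/, identifying this as place assimilation.
Manner and voice are unchanged, so the assimilation is partial, not total.
The same holds elsewhere in the data: /ɴ/ → [ɳ] before /ʈ/ (uvular → retroflex, matching retroflex); /ɴ/ → [m] before /ɸ/ (uvular → bilabial, matching bilabial); /ɴ/ → [m] before /p/ (uvular → bilabial, matching bilabial) — only place changes, and always toward the following segment.
Since the segment that changes precedes the conditioning segment, the assimilation is regressive.

regressive place assimilation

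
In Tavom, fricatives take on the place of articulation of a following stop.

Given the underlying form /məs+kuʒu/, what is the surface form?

/s/ is a voiceless alveolar fricative. The following trigger /k/ is velar, so /s/ must become velar as well.
The voiceless velar fricative is [x], so /s/ → [x].

[məxkuʒu]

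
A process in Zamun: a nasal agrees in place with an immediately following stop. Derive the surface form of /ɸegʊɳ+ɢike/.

[ɸegʊɴɢike]

The rule targets /ɳ/ (voiced retroflex nasal), which sits before the trigger /ɢ/ (uvular).
Changing only its place to uvular gives [ɴ] — the voiced uvular nasal.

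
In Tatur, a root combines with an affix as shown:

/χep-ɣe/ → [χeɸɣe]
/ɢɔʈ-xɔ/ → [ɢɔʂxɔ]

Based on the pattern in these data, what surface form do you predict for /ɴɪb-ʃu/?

The data show regressive manner assimilation: /p/ → [ɸ] before /ɣ/; /ʈ/ → [ʂ] before /x/. In each pair only manner changes, matching the following consonant, while place and voice stay constant.
/b/ is a voiced bilabial stop. The following trigger /ʃ/ is a fricative, so /b/ must become a fricative as well.
Changing only its manner to fricative gives [β] — the voiced bilabial fricative.

[ɴɪβʃu]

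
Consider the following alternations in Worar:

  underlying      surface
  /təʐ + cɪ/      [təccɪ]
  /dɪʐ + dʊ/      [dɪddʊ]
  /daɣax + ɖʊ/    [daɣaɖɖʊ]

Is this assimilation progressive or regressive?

Underlying /ʐ/ is realised as [c] next to /c/; /c/ itself does not change.
The output [c] is identical to the trigger /c/ — every feature (place, manner, voicing) has been copied — so this is total assimilation.
The remaining alternations confirm this: /ʐ/ → [d] before /d/; /x/ → [ɖ] before /ɖ/ — in each case the output is a copy of the following consonant.
Since the segment that changes precedes the conditioning segment, the assimilation is regressive.

regressive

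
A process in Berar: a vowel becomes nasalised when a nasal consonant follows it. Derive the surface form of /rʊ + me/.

[rʊ̃me]

The vowel /ʊ/ is adjacent to the following nasal /m/, so it acquires [+nasal] and surfaces as [ʊ̃].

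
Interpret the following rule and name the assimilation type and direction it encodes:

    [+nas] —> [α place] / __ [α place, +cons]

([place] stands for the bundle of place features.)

regressive place assimilation

The rule copies the place features (abbreviated [place]) from the environment onto the target, so the assimilating feature is place.
Since the environment is written after the underscore, the trigger follows the target; the direction is regressive.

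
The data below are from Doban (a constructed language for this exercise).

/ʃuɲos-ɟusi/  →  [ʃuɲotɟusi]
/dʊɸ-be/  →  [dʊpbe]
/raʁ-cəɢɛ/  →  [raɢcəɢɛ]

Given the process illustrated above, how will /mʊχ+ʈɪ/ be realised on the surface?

The data show regressive manner assimilation: /s/ → [t] before /ɟ/; /ɸ/ → [p] before /b/; /ʁ/ → [ɢ] before /c/. In each pair only manner changes, matching the following consonant, while place and voice stay constant.
/χ/ is a voiceless uvular fricative. The following trigger /ʈ/ is a stop, so /χ/ must become a stop as well.
The voiceless uvular stop is [q], so /χ/ → [q].

[mʊqʈɪ]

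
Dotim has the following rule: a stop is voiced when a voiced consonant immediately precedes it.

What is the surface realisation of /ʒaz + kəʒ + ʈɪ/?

[ʒazgəʒɖɪ]

/k/ is a voiceless velar stop. The preceding trigger /z/ is voiced, so /k/ must become voiced as well.
Changing only its voicing to voiced gives [g] — the voiced velar stop.
At the second juncture, /ʈ/ likewise becomes [ɖ] adjacent to /ʒ/.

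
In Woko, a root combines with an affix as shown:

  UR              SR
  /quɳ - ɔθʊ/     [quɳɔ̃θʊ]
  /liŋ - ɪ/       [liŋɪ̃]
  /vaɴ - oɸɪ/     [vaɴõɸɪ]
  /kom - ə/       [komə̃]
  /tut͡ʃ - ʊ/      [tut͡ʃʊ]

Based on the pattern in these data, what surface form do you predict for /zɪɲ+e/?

[zɪɲẽ]

The data show progressive nasality assimilation (vowel nasalisation): /ɔ/ → [ɔ̃] after /ɳ/; /ɪ/ → [ɪ̃] after /ŋ/; /o/ → [õ] after /ɴ/; /ə/ → [ə̃] after /m/ — a vowel is nasalised by an immediately preceding nasal consonant.
No change occurs in [tut͡ʃʊ] because the vowel at the boundary is adjacent to an oral consonant, not a nasal (/ʊ/ next to /t͡ʃ/).
The vowel /e/ is adjacent to the preceding nasal /ɲ/, so it acquires [+nasal] and surfaces as [ẽ].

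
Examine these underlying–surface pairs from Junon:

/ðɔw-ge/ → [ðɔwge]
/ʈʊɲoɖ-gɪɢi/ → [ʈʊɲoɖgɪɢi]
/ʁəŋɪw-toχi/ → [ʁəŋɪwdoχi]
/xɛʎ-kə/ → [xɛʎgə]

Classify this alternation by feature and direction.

The segment that alternates is /t/, which surfaces as [d] when adjacent to /w/.
The change voiceless → voiced matches the voicing of the preceding /w/, identifying this as voicing assimilation.
Place and manner are unchanged, so the assimilation is partial, not total.
Checking the remaining alternation: /k/ → [g] after /ʎ/ (voiceless → voiced, matching voiced) — only voicing changes, and always toward the preceding segment.
Nothing changes in [ðɔwge], [ʈʊɲoɖgɪɢi]: there the adjacent consonants already agree in voicing (/g/ and /w/ are both voiced; /g/ and /ɖ/ are both voiced), so these forms are consistent with the same rule.
The trigger is the preceding segment, so the direction is progressive (perseverative).

progressive voicing assimilation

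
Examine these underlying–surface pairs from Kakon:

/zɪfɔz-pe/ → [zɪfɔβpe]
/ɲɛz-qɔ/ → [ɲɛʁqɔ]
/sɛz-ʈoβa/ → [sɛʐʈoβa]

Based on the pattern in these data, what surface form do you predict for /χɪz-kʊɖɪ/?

The data show regressive place assimilation: /z/ → [β] before /p/; /z/ → [ʁ] before /q/; /z/ → [ʐ] before /ʈ/. In each pair only place changes, matching the following consonant, while manner and voice stay constant.
/z/ is a voiced alveolar fricative. The following trigger /k/ is velar, so /z/ must become velar as well.
The voiced velar fricative is [ɣ], so /z/ → [ɣ].

[χɪɣkʊɖɪ]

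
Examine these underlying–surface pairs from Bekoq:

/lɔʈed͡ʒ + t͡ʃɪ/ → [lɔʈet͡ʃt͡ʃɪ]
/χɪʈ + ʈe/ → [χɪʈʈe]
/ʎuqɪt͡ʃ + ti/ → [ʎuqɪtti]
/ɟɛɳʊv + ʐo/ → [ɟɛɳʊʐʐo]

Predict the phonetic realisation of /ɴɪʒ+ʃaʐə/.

[ɴɪʃʃaʐə]

The data show regressive total assimilation (/d͡ʒ/ → [t͡ʃ] before /t͡ʃ/; /t͡ʃ/ → [t] before /t/; /v/ → [ʐ] before /ʐ/): in every case the target segment becomes identical to its following neighbour, copying more than a single feature.
In [χɪʈʈe] the two consonants at the boundary are already identical (/ʈ/ + /ʈ/), so the rule applies vacuously and nothing changes.
/ʒ/ is the segment targeted by the rule; it sits immediately before /ʃ/, so it assimilates completely and surfaces as [ʃ].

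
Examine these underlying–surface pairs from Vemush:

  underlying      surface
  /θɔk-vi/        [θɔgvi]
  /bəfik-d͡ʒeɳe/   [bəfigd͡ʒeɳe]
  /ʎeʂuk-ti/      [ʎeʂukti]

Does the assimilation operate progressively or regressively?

regressive

Underlying /k/ is realised as [g] next to /v/; /v/ itself does not change.
The change voiceless → voiced matches the voicing of the following /v/, identifying this as voicing assimilation.
The same holds elsewhere in the data: /k/ → [g] before /d͡ʒ/ (voiceless → voiced, matching voiced) — only voicing changes, and always toward the following segment.
Nothing changes in [ʎeʂukti]: there the adjacent consonants already agree in voicing (/k/ and /t/ are both voiceless), so this form is consistent with the same rule.
Since the segment that changes precedes the conditioning segment, the assimilation is regressive.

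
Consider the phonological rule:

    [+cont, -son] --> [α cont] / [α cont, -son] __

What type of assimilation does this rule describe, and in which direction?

progressive manner assimilation

The shared variable α links the value of [cont] on the target to that of the neighbouring obstruent. [cont] distinguishes stops from fricatives — a manner-of-articulation feature — so this is manner assimilation.
Since the environment is written before the underscore, the trigger precedes the target; the direction is progressive.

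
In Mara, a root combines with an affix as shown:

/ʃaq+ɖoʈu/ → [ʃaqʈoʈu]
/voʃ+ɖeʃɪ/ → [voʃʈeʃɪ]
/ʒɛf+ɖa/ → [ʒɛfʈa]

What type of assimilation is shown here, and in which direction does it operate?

progressive voicing assimilation

Underlying /ɖ/ is realised as [ʈ] next to /q/; /q/ itself does not change.
The change voiced → voiceless matches the voicing of the preceding /q/, identifying this as voicing assimilation.
Place and manner are unchanged, so the assimilation is partial, not total.
Checking the remaining alternations: /ɖ/ → [ʈ] after /ʃ/ (voiced → voiceless, matching voiceless); /ɖ/ → [ʈ] after /f/ (voiced → voiceless, matching voiceless) — only voicing changes, and always toward the preceding segment.
The trigger is the preceding segment, so the direction is progressive (perseverative).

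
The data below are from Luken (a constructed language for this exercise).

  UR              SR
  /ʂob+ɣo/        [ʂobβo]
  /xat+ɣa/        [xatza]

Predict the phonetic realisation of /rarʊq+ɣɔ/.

The data show progressive place assimilation: /ɣ/ → [β] after /b/; /ɣ/ → [z] after /t/. In each pair only place changes, matching the preceding consonant, while manner and voice stay constant.
The rule targets /ɣ/ (voiced velar fricative), which sits after the trigger /q/ (uvular).
A voiced uvular fricative is [ʁ], so the surface segment is [ʁ].

[rarʊqʁɔ]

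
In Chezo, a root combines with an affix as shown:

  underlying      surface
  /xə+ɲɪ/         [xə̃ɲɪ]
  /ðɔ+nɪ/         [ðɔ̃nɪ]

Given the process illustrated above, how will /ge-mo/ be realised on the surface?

[gẽmo]

The data show regressive nasality assimilation (vowel nasalisation): /ə/ → [ə̃] before /ɲ/; /ɔ/ → [ɔ̃] before /n/ — a vowel is nasalised by an immediately following nasal consonant.
/e/ sits next to the nasal /m/ and is therefore nasalised to [ẽ].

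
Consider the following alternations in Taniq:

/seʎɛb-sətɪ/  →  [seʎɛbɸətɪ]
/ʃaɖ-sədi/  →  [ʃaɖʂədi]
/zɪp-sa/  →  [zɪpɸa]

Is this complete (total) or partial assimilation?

Underlying /s/ is realised as [ɸ] next to /b/; /b/ itself does not change.
/s/ is alveolar while /b/ is bilabial; the output [ɸ] is bilabial, matching the trigger — so the feature that spreads is place.
Manner and voice are unchanged, so the assimilation is partial, not total.
The same holds elsewhere in the data: /s/ → [ʂ] after /ɖ/ (alveolar → retroflex, matching retroflex); /s/ → [ɸ] after /p/ (alveolar → bilabial, matching bilabial) — only place changes, and always toward the preceding segment.

partial assimilation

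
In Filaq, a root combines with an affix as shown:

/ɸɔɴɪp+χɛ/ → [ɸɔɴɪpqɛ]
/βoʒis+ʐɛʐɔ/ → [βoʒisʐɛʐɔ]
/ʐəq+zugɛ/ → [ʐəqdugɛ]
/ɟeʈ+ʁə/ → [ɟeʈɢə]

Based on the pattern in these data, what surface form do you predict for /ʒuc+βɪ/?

The data show progressive manner assimilation: /χ/ → [q] after /p/; /z/ → [d] after /q/; /ʁ/ → [ɢ] after /ʈ/. In each pair only manner changes, matching the preceding consonant, while place and voice stay constant.
No alternation appears in [βoʒisʐɛʐɔ]: there the adjacent consonants already agree in manner (/ʐ/ and /s/ are both fricatives), so this form is consistent with the same rule.
The rule targets /β/ (voiced bilabial fricative), which sits after the trigger /c/ (stop).
Changing only its manner to stop gives [b] — the voiced bilabial stop.

[ʒucbɪ]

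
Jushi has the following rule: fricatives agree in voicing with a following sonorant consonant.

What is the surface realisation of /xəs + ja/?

[xəzja]

The rule targets /s/ (voiceless alveolar fricative), which sits before the trigger /j/ (voiced).
Changing only its voicing to voiced gives [z] — the voiced alveolar fricative.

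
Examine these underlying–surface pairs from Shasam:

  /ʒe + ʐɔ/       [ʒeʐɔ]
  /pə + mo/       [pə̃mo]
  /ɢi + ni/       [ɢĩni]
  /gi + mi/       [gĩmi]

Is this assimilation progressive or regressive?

regressive

The vowel /ə/ surfaces as nasalised [ə̃] next to the following nasal /m/ — it has acquired the [+nasal] feature of its neighbour.
Likewise in the remaining data: /i/ → [ĩ] before /n/; /i/ → [ĩ] before /m/ — each time a vowel is nasalised next to a following nasal.
No change occurs in [ʒeʐɔ] because the vowel at the boundary is adjacent to an oral consonant, not a nasal (/e/ next to /ʐ/).
Because the conditioning nasal is to the right of the vowel that changes, the process is regressive (anticipatory).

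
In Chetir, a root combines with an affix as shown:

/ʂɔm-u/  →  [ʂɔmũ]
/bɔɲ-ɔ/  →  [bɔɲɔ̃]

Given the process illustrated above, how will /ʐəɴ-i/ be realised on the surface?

[ʐəɴĩ]

The data show progressive nasality assimilation (vowel nasalisation): /u/ → [ũ] after /m/; /ɔ/ → [ɔ̃] after /ɲ/ — a vowel is nasalised by an immediately preceding nasal consonant.
/i/ sits next to the nasal /ɴ/ and is therefore nasalised to [ĩ].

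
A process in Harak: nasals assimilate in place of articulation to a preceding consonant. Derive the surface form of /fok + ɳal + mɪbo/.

/ɳ/ is a voiced retroflex nasal. The preceding trigger /k/ is velar, so /ɳ/ must become velar as well.
The voiced velar nasal is [ŋ], so /ɳ/ → [ŋ].
The same rule applies at the second boundary: /m/ → [n] next to /l/.

[fokŋalnɪbo]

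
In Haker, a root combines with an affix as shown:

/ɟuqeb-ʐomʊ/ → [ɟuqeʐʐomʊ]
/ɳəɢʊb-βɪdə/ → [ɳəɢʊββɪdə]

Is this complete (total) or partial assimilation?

total assimilation

Comparing underlying and surface forms, /b/ → [ʐ] is the alternation; the neighbouring /ʐ/ is constant.
The output [ʐ] is identical to the trigger /ʐ/ — every feature (place, manner, voicing) has been copied — so this is total assimilation.
The remaining alternation confirms this: /b/ → [β] before /β/ — in each case the output is a copy of the following consonant.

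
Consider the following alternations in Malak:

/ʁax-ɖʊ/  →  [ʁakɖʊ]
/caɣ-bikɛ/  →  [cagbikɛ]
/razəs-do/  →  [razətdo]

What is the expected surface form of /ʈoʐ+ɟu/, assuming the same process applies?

The data show regressive manner assimilation: /x/ → [k] before /ɖ/; /ɣ/ → [g] before /b/; /s/ → [t] before /d/. In each pair only manner changes, matching the following consonant, while place and voice stay constant.
/ʐ/ is a voiced retroflex fricative. The following trigger /ɟ/ is a stop, so /ʐ/ must become a stop as well.
The voiced retroflex stop is [ɖ], so /ʐ/ → [ɖ].

[ʈoɖɟu]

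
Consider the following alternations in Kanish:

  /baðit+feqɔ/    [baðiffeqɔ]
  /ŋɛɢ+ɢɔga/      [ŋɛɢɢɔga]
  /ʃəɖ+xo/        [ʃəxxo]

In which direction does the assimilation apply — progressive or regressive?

regressive

The segment that alternates is /t/, which surfaces as [f] when adjacent to /f/.
The output [f] is identical to the trigger /f/ — every feature (place, manner, voicing) has been copied — so this is total assimilation.
The other form behaves the same way: /ɖ/ → [x] before /x/ — in each case the output is a copy of the following consonant.
In [ŋɛɢɢɔga] the two consonants at the boundary are already identical (/ɢ/ + /ɢ/), so the rule applies vacuously and nothing changes.
The trigger is the following segment, so the direction is regressive (anticipatory).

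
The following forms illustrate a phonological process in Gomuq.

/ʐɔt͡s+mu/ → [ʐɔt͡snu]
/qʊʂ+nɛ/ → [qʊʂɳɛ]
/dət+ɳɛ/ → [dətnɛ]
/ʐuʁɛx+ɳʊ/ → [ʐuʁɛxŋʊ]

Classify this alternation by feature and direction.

progressive place assimilation

The segment that alternates is /m/, which surfaces as [n] when adjacent to /t͡s/.
The change bilabial → alveolar matches the place of the preceding /t͡s/, identifying this as place assimilation.
Manner and voice are unchanged, so the assimilation is partial, not total.
Checking the remaining alternations: /n/ → [ɳ] after /ʂ/ (alveolar → retroflex, matching retroflex); /ɳ/ → [n] after /t/ (retroflex → alveolar, matching alveolar); /ɳ/ → [ŋ] after /x/ (retroflex → velar, matching velar) — only place changes, and always toward the preceding segment.
The trigger is the preceding segment, so the direction is progressive (perseverative).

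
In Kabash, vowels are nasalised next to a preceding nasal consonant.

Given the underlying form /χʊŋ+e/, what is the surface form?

[χʊŋẽ]

/e/ sits next to the nasal /ŋ/ and is therefore nasalised to [ẽ].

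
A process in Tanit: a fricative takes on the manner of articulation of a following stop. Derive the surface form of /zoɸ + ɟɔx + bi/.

[zopɟɔkbi]

The rule targets /ɸ/ (voiceless bilabial fricative), which sits before the trigger /ɟ/ (stop).
Changing only its manner to stop gives [p] — the voiceless bilabial stop.
The same rule applies at the second boundary: /x/ → [k] next to /b/.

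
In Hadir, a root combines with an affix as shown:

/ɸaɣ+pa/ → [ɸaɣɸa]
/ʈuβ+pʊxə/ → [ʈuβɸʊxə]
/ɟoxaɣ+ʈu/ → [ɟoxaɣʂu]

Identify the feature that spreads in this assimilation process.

manner

Underlying /p/ is realised as [ɸ] next to /ɣ/; /ɣ/ itself does not change.
/p/ is a stop while /ɣ/ is a fricative; the output [ɸ] is a fricative, matching the trigger — so the feature that spreads is manner.
Checking the remaining alternations: /p/ → [ɸ] after /β/ (stop → fricative, matching a fricative); /ʈ/ → [ʂ] after /ɣ/ (stop → fricative, matching a fricative) — only manner changes, and always toward the preceding segment.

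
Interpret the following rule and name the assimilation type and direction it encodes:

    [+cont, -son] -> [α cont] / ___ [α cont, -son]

The rule copies [cont] (continuancy) from the environment onto the target fricatives; since [±cont] encodes the stop/fricative manner contrast, the assimilating dimension is manner.
Since the environment is written after the underscore, the trigger follows the target; the direction is regressive.

regressive manner assimilation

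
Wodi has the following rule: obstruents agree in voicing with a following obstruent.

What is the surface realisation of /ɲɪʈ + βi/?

[ɲɪɖβi]

/ʈ/ is a voiceless retroflex stop. The following trigger /β/ is voiced, so /ʈ/ must become voiced as well.
The voiced retroflex stop is [ɖ], so /ʈ/ → [ɖ].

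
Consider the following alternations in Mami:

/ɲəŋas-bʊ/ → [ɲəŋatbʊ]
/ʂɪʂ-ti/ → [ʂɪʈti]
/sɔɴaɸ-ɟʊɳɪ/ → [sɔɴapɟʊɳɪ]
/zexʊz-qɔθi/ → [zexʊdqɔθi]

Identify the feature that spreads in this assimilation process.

The segment that alternates is /s/, which surfaces as [t] when adjacent to /b/.
/s/ is a fricative while /b/ is a stop; the output [t] is a stop, matching the trigger — so the feature that spreads is manner.
The same holds elsewhere in the data: /ʂ/ → [ʈ] before /t/ (fricative → stop, matching a stop); /ɸ/ → [p] before /ɟ/ (fricative → stop, matching a stop); /z/ → [d] before /q/ (fricative → stop, matching a stop) — only manner changes, and always toward the following segment.

manner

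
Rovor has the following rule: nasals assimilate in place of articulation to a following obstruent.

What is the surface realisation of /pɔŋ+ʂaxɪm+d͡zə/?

[pɔɳʂaxɪnd͡zə]

/ŋ/ is a voiced velar nasal. The following trigger /ʂ/ is retroflex, so /ŋ/ must become retroflex as well.
Changing only its place to retroflex gives [ɳ] — the voiced retroflex nasal.
The same rule applies at the second boundary: /m/ → [n] next to /d͡z/.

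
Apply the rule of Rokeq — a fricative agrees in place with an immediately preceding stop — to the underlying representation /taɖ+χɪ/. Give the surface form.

[taɖʂɪ]

The rule targets /χ/ (voiceless uvular fricative), which sits after the trigger /ɖ/ (retroflex).
A voiceless retroflex fricative is [ʂ], so the surface segment is [ʂ].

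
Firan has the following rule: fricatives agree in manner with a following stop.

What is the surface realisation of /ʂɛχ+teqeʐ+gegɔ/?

[ʂɛqteqeɖgegɔ]

The rule targets /χ/ (voiceless uvular fricative), which sits before the trigger /t/ (stop).
The voiceless uvular stop is [q], so /χ/ → [q].
The same rule applies at the second boundary: /ʐ/ → [ɖ] next to /g/.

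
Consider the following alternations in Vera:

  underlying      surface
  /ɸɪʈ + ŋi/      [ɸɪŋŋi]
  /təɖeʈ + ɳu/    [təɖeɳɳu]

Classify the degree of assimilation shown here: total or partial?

total assimilation

Underlying /ʈ/ is realised as [ŋ] next to /ŋ/; /ŋ/ itself does not change.
The output [ŋ] is identical to the trigger /ŋ/ — every feature (place, manner, voicing) has been copied — so this is total assimilation.
The remaining alternation confirms this: /ʈ/ → [ɳ] before /ɳ/ — in each case the output is a copy of the following consonant.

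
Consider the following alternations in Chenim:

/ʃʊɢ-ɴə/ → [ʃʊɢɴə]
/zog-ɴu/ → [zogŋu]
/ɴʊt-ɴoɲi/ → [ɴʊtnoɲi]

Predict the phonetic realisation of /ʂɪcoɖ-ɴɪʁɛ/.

The data show progressive place assimilation: /ɴ/ → [ŋ] after /g/; /ɴ/ → [n] after /t/. In each pair only place changes, matching the preceding consonant, while manner and voice stay constant.
No alternation appears in [ʃʊɢɴə]: there the adjacent consonants already agree in place (/ɴ/ and /ɢ/ are both uvular), so this form is consistent with the same rule.
The rule targets /ɴ/ (voiced uvular nasal), which sits after the trigger /ɖ/ (retroflex).
A voiced retroflex nasal is [ɳ], so the surface segment is [ɳ].

[ʂɪcoɖɳɪʁɛ]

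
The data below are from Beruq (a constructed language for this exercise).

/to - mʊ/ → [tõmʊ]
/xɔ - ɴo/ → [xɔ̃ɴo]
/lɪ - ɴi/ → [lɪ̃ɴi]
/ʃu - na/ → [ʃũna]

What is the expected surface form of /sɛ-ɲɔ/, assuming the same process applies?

The data show regressive nasality assimilation (vowel nasalisation): /o/ → [õ] before /m/; /ɔ/ → [ɔ̃] before /ɴ/; /ɪ/ → [ɪ̃] before /ɴ/; /u/ → [ũ] before /n/ — a vowel is nasalised by an immediately following nasal consonant.
/ɛ/ sits next to the nasal /ɲ/ and is therefore nasalised to [ɛ̃].

[sɛ̃ɲɔ]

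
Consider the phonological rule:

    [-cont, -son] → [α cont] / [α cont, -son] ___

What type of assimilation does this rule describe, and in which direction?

The rule copies [cont] (continuancy) from the environment onto the target stops; since [±cont] encodes the stop/fricative manner contrast, the assimilating dimension is manner.
The conditioning segment sits to the left of the focus bar, meaning the trigger precedes the segment that changes — progressive assimilation.

progressive manner assimilation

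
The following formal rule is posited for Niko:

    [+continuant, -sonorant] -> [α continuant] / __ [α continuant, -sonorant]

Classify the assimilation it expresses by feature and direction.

regressive manner assimilation

The shared variable α links the value of [continuant] on the target to that of the neighbouring obstruent. [continuant] distinguishes stops from fricatives — a manner-of-articulation feature — so this is manner assimilation.
The conditioning segment sits to the right of the focus bar, meaning the trigger follows the segment that changes — regressive assimilation.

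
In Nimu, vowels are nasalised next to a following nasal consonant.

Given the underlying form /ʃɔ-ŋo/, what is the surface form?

/ɔ/ sits next to the nasal /ŋ/ and is therefore nasalised to [ɔ̃].

[ʃɔ̃ŋo]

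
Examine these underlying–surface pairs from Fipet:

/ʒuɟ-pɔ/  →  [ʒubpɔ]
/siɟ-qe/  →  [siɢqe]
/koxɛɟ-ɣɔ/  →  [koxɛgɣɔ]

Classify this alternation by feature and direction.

regressive place assimilation

The segment that alternates is /ɟ/, which surfaces as [b] when adjacent to /p/.
The change palatal → bilabial matches the place of the following /p/, identifying this as place assimilation.
Manner and voice are unchanged, so the assimilation is partial, not total.
The same holds elsewhere in the data: /ɟ/ → [ɢ] before /q/ (palatal → uvular, matching uvular); /ɟ/ → [g] before /ɣ/ (palatal → velar, matching velar) — only place changes, and always toward the following segment.
Since the segment that changes precedes the conditioning segment, the assimilation is regressive.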